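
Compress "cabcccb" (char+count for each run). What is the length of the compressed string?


Input: cabcccb
Runs:
  'c' x 1 => "c1"
  'a' x 1 => "a1"
  'b' x 1 => "b1"
  'c' x 3 => "c3"
  'b' x 1 => "b1"
Compressed: "c1a1b1c3b1"
Compressed length: 10

10


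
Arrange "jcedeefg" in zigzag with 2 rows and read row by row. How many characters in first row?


Zigzag "jcedeefg" into 2 rows:
Placing characters:
  'j' => row 0
  'c' => row 1
  'e' => row 0
  'd' => row 1
  'e' => row 0
  'e' => row 1
  'f' => row 0
  'g' => row 1
Rows:
  Row 0: "jeef"
  Row 1: "cdeg"
First row length: 4

4


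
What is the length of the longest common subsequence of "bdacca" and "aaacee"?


LCS of "bdacca" and "aaacee"
DP table:
           a    a    a    c    e    e
      0    0    0    0    0    0    0
  b   0    0    0    0    0    0    0
  d   0    0    0    0    0    0    0
  a   0    1    1    1    1    1    1
  c   0    1    1    1    2    2    2
  c   0    1    1    1    2    2    2
  a   0    1    2    2    2    2    2
LCS length = dp[6][6] = 2

2


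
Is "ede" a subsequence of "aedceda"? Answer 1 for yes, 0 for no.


Check if "ede" is a subsequence of "aedceda"
Greedy scan:
  Position 0 ('a'): no match needed
  Position 1 ('e'): matches sub[0] = 'e'
  Position 2 ('d'): matches sub[1] = 'd'
  Position 3 ('c'): no match needed
  Position 4 ('e'): matches sub[2] = 'e'
  Position 5 ('d'): no match needed
  Position 6 ('a'): no match needed
All 3 characters matched => is a subsequence

1


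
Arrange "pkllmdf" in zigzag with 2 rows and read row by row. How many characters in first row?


Zigzag "pkllmdf" into 2 rows:
Placing characters:
  'p' => row 0
  'k' => row 1
  'l' => row 0
  'l' => row 1
  'm' => row 0
  'd' => row 1
  'f' => row 0
Rows:
  Row 0: "plmf"
  Row 1: "kld"
First row length: 4

4


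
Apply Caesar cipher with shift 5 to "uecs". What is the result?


Caesar cipher: shift "uecs" by 5
  'u' (pos 20) + 5 = pos 25 = 'z'
  'e' (pos 4) + 5 = pos 9 = 'j'
  'c' (pos 2) + 5 = pos 7 = 'h'
  's' (pos 18) + 5 = pos 23 = 'x'
Result: zjhx

zjhx


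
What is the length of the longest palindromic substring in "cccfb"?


Input: "cccfb"
Checking substrings for palindromes:
  [0:3] "ccc" (len 3) => palindrome
  [0:2] "cc" (len 2) => palindrome
  [1:3] "cc" (len 2) => palindrome
Longest palindromic substring: "ccc" with length 3

3


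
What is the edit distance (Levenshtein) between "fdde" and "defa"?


Computing edit distance: "fdde" -> "defa"
DP table:
           d    e    f    a
      0    1    2    3    4
  f   1    1    2    2    3
  d   2    1    2    3    3
  d   3    2    2    3    4
  e   4    3    2    3    4
Edit distance = dp[4][4] = 4

4


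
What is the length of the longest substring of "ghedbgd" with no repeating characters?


Input: "ghedbgd"
Sliding window (track last position of each char):
  Position 0 ('g'): window [0,0] length 1 -- new best
  Position 1 ('h'): window [0,1] length 2 -- new best
  Position 2 ('e'): window [0,2] length 3 -- new best
  Position 3 ('d'): window [0,3] length 4 -- new best
  Position 4 ('b'): window [0,4] length 5 -- new best
  Position 5 ('g'): repeat (last at 0), move window start to 1
  Position 5 ('g'): window [1,5] length 5
  Position 6 ('d'): repeat (last at 3), move window start to 4
  Position 6 ('d'): window [4,6] length 3
Longest substring with no repeats: "ghedb" with length 5

5


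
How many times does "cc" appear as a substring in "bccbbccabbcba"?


Searching for "cc" in "bccbbccabbcba"
Scanning each position:
  Position 0: "bc" => no
  Position 1: "cc" => MATCH
  Position 2: "cb" => no
  Position 3: "bb" => no
  Position 4: "bc" => no
  Position 5: "cc" => MATCH
  Position 6: "ca" => no
  Position 7: "ab" => no
  Position 8: "bb" => no
  Position 9: "bc" => no
  Position 10: "cb" => no
  Position 11: "ba" => no
Total occurrences: 2

2


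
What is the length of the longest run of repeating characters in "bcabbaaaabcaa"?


Input: "bcabbaaaabcaa"
Scanning for longest run:
  Position 1 ('c'): new char, reset run to 1
  Position 2 ('a'): new char, reset run to 1
  Position 3 ('b'): new char, reset run to 1
  Position 4 ('b'): continues run of 'b', length=2
  Position 5 ('a'): new char, reset run to 1
  Position 6 ('a'): continues run of 'a', length=2
  Position 7 ('a'): continues run of 'a', length=3
  Position 8 ('a'): continues run of 'a', length=4
  Position 9 ('b'): new char, reset run to 1
  Position 10 ('c'): new char, reset run to 1
  Position 11 ('a'): new char, reset run to 1
  Position 12 ('a'): continues run of 'a', length=2
Longest run: 'a' with length 4

4


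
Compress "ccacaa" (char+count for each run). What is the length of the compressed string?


Input: ccacaa
Runs:
  'c' x 2 => "c2"
  'a' x 1 => "a1"
  'c' x 1 => "c1"
  'a' x 2 => "a2"
Compressed: "c2a1c1a2"
Compressed length: 8

8


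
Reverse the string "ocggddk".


Input: ocggddk
Reading characters right to left:
  Position 6: 'k'
  Position 5: 'd'
  Position 4: 'd'
  Position 3: 'g'
  Position 2: 'g'
  Position 1: 'c'
  Position 0: 'o'
Reversed: kddggco

kddggco


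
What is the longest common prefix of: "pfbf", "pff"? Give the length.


Words: pfbf, pff
  Position 0: all 'p' => match
  Position 1: all 'f' => match
  Position 2: ('b', 'f') => mismatch, stop
LCP = "pf" (length 2)

2


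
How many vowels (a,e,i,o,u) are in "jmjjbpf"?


Input: jmjjbpf
Checking each character:
  'j' at position 0: consonant
  'm' at position 1: consonant
  'j' at position 2: consonant
  'j' at position 3: consonant
  'b' at position 4: consonant
  'p' at position 5: consonant
  'f' at position 6: consonant
Total vowels: 0

0


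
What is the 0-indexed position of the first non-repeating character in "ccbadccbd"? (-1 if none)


Input: ccbadccbd
Character frequencies:
  'a': 1
  'b': 2
  'c': 4
  'd': 2
Scanning left to right for freq == 1:
  Position 0 ('c'): freq=4, skip
  Position 1 ('c'): freq=4, skip
  Position 2 ('b'): freq=2, skip
  Position 3 ('a'): unique! => answer = 3

3


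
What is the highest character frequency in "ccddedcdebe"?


Input: ccddedcdebe
Character counts:
  'b': 1
  'c': 3
  'd': 4
  'e': 3
Maximum frequency: 4

4


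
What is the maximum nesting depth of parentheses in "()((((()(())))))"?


Input: "()((((()(())))))"
Tracking depth:
  Position 0 '(': depth becomes 1
  Position 1 ')': depth becomes 0
  Position 2 '(': depth becomes 1
  Position 3 '(': depth becomes 2
  Position 4 '(': depth becomes 3
  Position 5 '(': depth becomes 4
  Position 6 '(': depth becomes 5
  Position 7 ')': depth becomes 4
  Position 8 '(': depth becomes 5
  Position 9 '(': depth becomes 6
  Position 10 ')': depth becomes 5
  Position 11 ')': depth becomes 4
  Position 12 ')': depth becomes 3
  Position 13 ')': depth becomes 2
  Position 14 ')': depth becomes 1
  Position 15 ')': depth becomes 0
Maximum depth reached: 6

6


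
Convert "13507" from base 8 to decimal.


Input: "13507" in base 8
Positional expansion:
  Digit '1' (value 1) x 8^4 = 4096
  Digit '3' (value 3) x 8^3 = 1536
  Digit '5' (value 5) x 8^2 = 320
  Digit '0' (value 0) x 8^1 = 0
  Digit '7' (value 7) x 8^0 = 7
Sum = 5959

5959


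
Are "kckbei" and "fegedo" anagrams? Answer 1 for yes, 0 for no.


Strings: "kckbei", "fegedo"
Sorted first:  bceikk
Sorted second: deefgo
Differ at position 0: 'b' vs 'd' => not anagrams

0


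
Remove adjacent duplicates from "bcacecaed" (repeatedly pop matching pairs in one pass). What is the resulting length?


Input: bcacecaed
Stack-based adjacent duplicate removal:
  Read 'b': push. Stack: b
  Read 'c': push. Stack: bc
  Read 'a': push. Stack: bca
  Read 'c': push. Stack: bcac
  Read 'e': push. Stack: bcace
  Read 'c': push. Stack: bcacec
  Read 'a': push. Stack: bcaceca
  Read 'e': push. Stack: bcacecae
  Read 'd': push. Stack: bcacecaed
Final stack: "bcacecaed" (length 9)

9


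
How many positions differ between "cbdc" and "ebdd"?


Comparing "cbdc" and "ebdd" position by position:
  Position 0: 'c' vs 'e' => DIFFER
  Position 1: 'b' vs 'b' => same
  Position 2: 'd' vs 'd' => same
  Position 3: 'c' vs 'd' => DIFFER
Positions that differ: 2

2


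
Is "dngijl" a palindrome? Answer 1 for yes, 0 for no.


Input: dngijl
Reversed: ljignd
  Compare pos 0 ('d') with pos 5 ('l'): MISMATCH
  Compare pos 1 ('n') with pos 4 ('j'): MISMATCH
  Compare pos 2 ('g') with pos 3 ('i'): MISMATCH
Result: not a palindrome

0


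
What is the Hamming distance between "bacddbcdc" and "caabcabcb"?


Comparing "bacddbcdc" and "caabcabcb" position by position:
  Position 0: 'b' vs 'c' => differ
  Position 1: 'a' vs 'a' => same
  Position 2: 'c' vs 'a' => differ
  Position 3: 'd' vs 'b' => differ
  Position 4: 'd' vs 'c' => differ
  Position 5: 'b' vs 'a' => differ
  Position 6: 'c' vs 'b' => differ
  Position 7: 'd' vs 'c' => differ
  Position 8: 'c' vs 'b' => differ
Total differences (Hamming distance): 8

8


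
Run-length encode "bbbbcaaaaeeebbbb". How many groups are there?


Input: bbbbcaaaaeeebbbb
Scanning for consecutive runs:
  Group 1: 'b' x 4 (positions 0-3)
  Group 2: 'c' x 1 (positions 4-4)
  Group 3: 'a' x 4 (positions 5-8)
  Group 4: 'e' x 3 (positions 9-11)
  Group 5: 'b' x 4 (positions 12-15)
Total groups: 5

5


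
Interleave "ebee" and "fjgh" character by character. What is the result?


Interleaving "ebee" and "fjgh":
  Position 0: 'e' from first, 'f' from second => "ef"
  Position 1: 'b' from first, 'j' from second => "bj"
  Position 2: 'e' from first, 'g' from second => "eg"
  Position 3: 'e' from first, 'h' from second => "eh"
Result: efbjegeh

efbjegeh


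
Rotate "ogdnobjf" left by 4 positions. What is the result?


Input: "ogdnobjf", rotate left by 4
First 4 characters: "ogdn"
Remaining characters: "objf"
Concatenate remaining + first: "objf" + "ogdn" = "objfogdn"

objfogdn


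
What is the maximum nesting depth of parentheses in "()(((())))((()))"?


Input: "()(((())))((()))"
Tracking depth:
  Position 0 '(': depth becomes 1
  Position 1 ')': depth becomes 0
  Position 2 '(': depth becomes 1
  Position 3 '(': depth becomes 2
  Position 4 '(': depth becomes 3
  Position 5 '(': depth becomes 4
  Position 6 ')': depth becomes 3
  Position 7 ')': depth becomes 2
  Position 8 ')': depth becomes 1
  Position 9 ')': depth becomes 0
  Position 10 '(': depth becomes 1
  Position 11 '(': depth becomes 2
  Position 12 '(': depth becomes 3
  Position 13 ')': depth becomes 2
  Position 14 ')': depth becomes 1
  Position 15 ')': depth becomes 0
Maximum depth reached: 4

4


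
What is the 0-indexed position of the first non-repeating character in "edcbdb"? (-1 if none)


Input: edcbdb
Character frequencies:
  'b': 2
  'c': 1
  'd': 2
  'e': 1
Scanning left to right for freq == 1:
  Position 0 ('e'): unique! => answer = 0

0


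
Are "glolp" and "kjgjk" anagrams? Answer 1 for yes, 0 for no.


Strings: "glolp", "kjgjk"
Sorted first:  gllop
Sorted second: gjjkk
Differ at position 1: 'l' vs 'j' => not anagrams

0


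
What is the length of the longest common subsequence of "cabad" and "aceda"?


LCS of "cabad" and "aceda"
DP table:
           a    c    e    d    a
      0    0    0    0    0    0
  c   0    0    1    1    1    1
  a   0    1    1    1    1    2
  b   0    1    1    1    1    2
  a   0    1    1    1    1    2
  d   0    1    1    1    2    2
LCS length = dp[5][5] = 2

2


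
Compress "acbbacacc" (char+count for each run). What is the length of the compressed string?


Input: acbbacacc
Runs:
  'a' x 1 => "a1"
  'c' x 1 => "c1"
  'b' x 2 => "b2"
  'a' x 1 => "a1"
  'c' x 1 => "c1"
  'a' x 1 => "a1"
  'c' x 2 => "c2"
Compressed: "a1c1b2a1c1a1c2"
Compressed length: 14

14


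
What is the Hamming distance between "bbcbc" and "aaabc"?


Comparing "bbcbc" and "aaabc" position by position:
  Position 0: 'b' vs 'a' => differ
  Position 1: 'b' vs 'a' => differ
  Position 2: 'c' vs 'a' => differ
  Position 3: 'b' vs 'b' => same
  Position 4: 'c' vs 'c' => same
Total differences (Hamming distance): 3

3


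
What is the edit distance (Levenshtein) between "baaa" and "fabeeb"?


Computing edit distance: "baaa" -> "fabeeb"
DP table:
           f    a    b    e    e    b
      0    1    2    3    4    5    6
  b   1    1    2    2    3    4    5
  a   2    2    1    2    3    4    5
  a   3    3    2    2    3    4    5
  a   4    4    3    3    3    4    5
Edit distance = dp[4][6] = 5

5


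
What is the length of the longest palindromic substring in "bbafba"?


Input: "bbafba"
Checking substrings for palindromes:
  [0:2] "bb" (len 2) => palindrome
Longest palindromic substring: "bb" with length 2

2


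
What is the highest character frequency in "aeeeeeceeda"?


Input: aeeeeeceeda
Character counts:
  'a': 2
  'c': 1
  'd': 1
  'e': 7
Maximum frequency: 7

7


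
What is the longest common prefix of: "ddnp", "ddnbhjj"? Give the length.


Words: ddnp, ddnbhjj
  Position 0: all 'd' => match
  Position 1: all 'd' => match
  Position 2: all 'n' => match
  Position 3: ('p', 'b') => mismatch, stop
LCP = "ddn" (length 3)

3


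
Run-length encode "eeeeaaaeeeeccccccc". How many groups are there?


Input: eeeeaaaeeeeccccccc
Scanning for consecutive runs:
  Group 1: 'e' x 4 (positions 0-3)
  Group 2: 'a' x 3 (positions 4-6)
  Group 3: 'e' x 4 (positions 7-10)
  Group 4: 'c' x 7 (positions 11-17)
Total groups: 4

4


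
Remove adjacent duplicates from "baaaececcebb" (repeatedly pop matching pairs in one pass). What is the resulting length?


Input: baaaececcebb
Stack-based adjacent duplicate removal:
  Read 'b': push. Stack: b
  Read 'a': push. Stack: ba
  Read 'a': matches stack top 'a' => pop. Stack: b
  Read 'a': push. Stack: ba
  Read 'e': push. Stack: bae
  Read 'c': push. Stack: baec
  Read 'e': push. Stack: baece
  Read 'c': push. Stack: baecec
  Read 'c': matches stack top 'c' => pop. Stack: baece
  Read 'e': matches stack top 'e' => pop. Stack: baec
  Read 'b': push. Stack: baecb
  Read 'b': matches stack top 'b' => pop. Stack: baec
Final stack: "baec" (length 4)

4


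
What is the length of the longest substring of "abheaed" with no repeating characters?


Input: "abheaed"
Sliding window (track last position of each char):
  Position 0 ('a'): window [0,0] length 1 -- new best
  Position 1 ('b'): window [0,1] length 2 -- new best
  Position 2 ('h'): window [0,2] length 3 -- new best
  Position 3 ('e'): window [0,3] length 4 -- new best
  Position 4 ('a'): repeat (last at 0), move window start to 1
  Position 4 ('a'): window [1,4] length 4
  Position 5 ('e'): repeat (last at 3), move window start to 4
  Position 5 ('e'): window [4,5] length 2
  Position 6 ('d'): window [4,6] length 3
Longest substring with no repeats: "abhe" with length 4

4


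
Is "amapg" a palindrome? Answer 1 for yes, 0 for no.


Input: amapg
Reversed: gpama
  Compare pos 0 ('a') with pos 4 ('g'): MISMATCH
  Compare pos 1 ('m') with pos 3 ('p'): MISMATCH
Result: not a palindrome

0


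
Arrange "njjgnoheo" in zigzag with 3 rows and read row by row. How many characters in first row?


Zigzag "njjgnoheo" into 3 rows:
Placing characters:
  'n' => row 0
  'j' => row 1
  'j' => row 2
  'g' => row 1
  'n' => row 0
  'o' => row 1
  'h' => row 2
  'e' => row 1
  'o' => row 0
Rows:
  Row 0: "nno"
  Row 1: "jgoe"
  Row 2: "jh"
First row length: 3

3


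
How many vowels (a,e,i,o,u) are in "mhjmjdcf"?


Input: mhjmjdcf
Checking each character:
  'm' at position 0: consonant
  'h' at position 1: consonant
  'j' at position 2: consonant
  'm' at position 3: consonant
  'j' at position 4: consonant
  'd' at position 5: consonant
  'c' at position 6: consonant
  'f' at position 7: consonant
Total vowels: 0

0


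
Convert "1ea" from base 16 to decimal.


Input: "1ea" in base 16
Positional expansion:
  Digit '1' (value 1) x 16^2 = 256
  Digit 'e' (value 14) x 16^1 = 224
  Digit 'a' (value 10) x 16^0 = 10
Sum = 490

490


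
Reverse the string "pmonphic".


Input: pmonphic
Reading characters right to left:
  Position 7: 'c'
  Position 6: 'i'
  Position 5: 'h'
  Position 4: 'p'
  Position 3: 'n'
  Position 2: 'o'
  Position 1: 'm'
  Position 0: 'p'
Reversed: cihpnomp

cihpnomp


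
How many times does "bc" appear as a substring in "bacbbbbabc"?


Searching for "bc" in "bacbbbbabc"
Scanning each position:
  Position 0: "ba" => no
  Position 1: "ac" => no
  Position 2: "cb" => no
  Position 3: "bb" => no
  Position 4: "bb" => no
  Position 5: "bb" => no
  Position 6: "ba" => no
  Position 7: "ab" => no
  Position 8: "bc" => MATCH
Total occurrences: 1

1


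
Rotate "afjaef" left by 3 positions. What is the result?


Input: "afjaef", rotate left by 3
First 3 characters: "afj"
Remaining characters: "aef"
Concatenate remaining + first: "aef" + "afj" = "aefafj"

aefafj


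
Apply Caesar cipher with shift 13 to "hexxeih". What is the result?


Caesar cipher: shift "hexxeih" by 13
  'h' (pos 7) + 13 = pos 20 = 'u'
  'e' (pos 4) + 13 = pos 17 = 'r'
  'x' (pos 23) + 13 = pos 10 = 'k'
  'x' (pos 23) + 13 = pos 10 = 'k'
  'e' (pos 4) + 13 = pos 17 = 'r'
  'i' (pos 8) + 13 = pos 21 = 'v'
  'h' (pos 7) + 13 = pos 20 = 'u'
Result: urkkrvu

urkkrvu


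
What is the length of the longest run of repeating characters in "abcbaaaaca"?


Input: "abcbaaaaca"
Scanning for longest run:
  Position 1 ('b'): new char, reset run to 1
  Position 2 ('c'): new char, reset run to 1
  Position 3 ('b'): new char, reset run to 1
  Position 4 ('a'): new char, reset run to 1
  Position 5 ('a'): continues run of 'a', length=2
  Position 6 ('a'): continues run of 'a', length=3
  Position 7 ('a'): continues run of 'a', length=4
  Position 8 ('c'): new char, reset run to 1
  Position 9 ('a'): new char, reset run to 1
Longest run: 'a' with length 4

4


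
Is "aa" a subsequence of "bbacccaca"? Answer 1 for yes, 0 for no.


Check if "aa" is a subsequence of "bbacccaca"
Greedy scan:
  Position 0 ('b'): no match needed
  Position 1 ('b'): no match needed
  Position 2 ('a'): matches sub[0] = 'a'
  Position 3 ('c'): no match needed
  Position 4 ('c'): no match needed
  Position 5 ('c'): no match needed
  Position 6 ('a'): matches sub[1] = 'a'
  Position 7 ('c'): no match needed
  Position 8 ('a'): no match needed
All 2 characters matched => is a subsequence

1


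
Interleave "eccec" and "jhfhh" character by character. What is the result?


Interleaving "eccec" and "jhfhh":
  Position 0: 'e' from first, 'j' from second => "ej"
  Position 1: 'c' from first, 'h' from second => "ch"
  Position 2: 'c' from first, 'f' from second => "cf"
  Position 3: 'e' from first, 'h' from second => "eh"
  Position 4: 'c' from first, 'h' from second => "ch"
Result: ejchcfehch

ejchcfehch


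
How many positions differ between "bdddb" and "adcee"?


Comparing "bdddb" and "adcee" position by position:
  Position 0: 'b' vs 'a' => DIFFER
  Position 1: 'd' vs 'd' => same
  Position 2: 'd' vs 'c' => DIFFER
  Position 3: 'd' vs 'e' => DIFFER
  Position 4: 'b' vs 'e' => DIFFER
Positions that differ: 4

4


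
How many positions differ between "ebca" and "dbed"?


Comparing "ebca" and "dbed" position by position:
  Position 0: 'e' vs 'd' => DIFFER
  Position 1: 'b' vs 'b' => same
  Position 2: 'c' vs 'e' => DIFFER
  Position 3: 'a' vs 'd' => DIFFER
Positions that differ: 3

3


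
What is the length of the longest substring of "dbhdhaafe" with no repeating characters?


Input: "dbhdhaafe"
Sliding window (track last position of each char):
  Position 0 ('d'): window [0,0] length 1 -- new best
  Position 1 ('b'): window [0,1] length 2 -- new best
  Position 2 ('h'): window [0,2] length 3 -- new best
  Position 3 ('d'): repeat (last at 0), move window start to 1
  Position 3 ('d'): window [1,3] length 3
  Position 4 ('h'): repeat (last at 2), move window start to 3
  Position 4 ('h'): window [3,4] length 2
  Position 5 ('a'): window [3,5] length 3
  Position 6 ('a'): repeat (last at 5), move window start to 6
  Position 6 ('a'): window [6,6] length 1
  Position 7 ('f'): window [6,7] length 2
  Position 8 ('e'): window [6,8] length 3
Longest substring with no repeats: "dbh" with length 3

3


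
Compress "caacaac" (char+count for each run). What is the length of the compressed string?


Input: caacaac
Runs:
  'c' x 1 => "c1"
  'a' x 2 => "a2"
  'c' x 1 => "c1"
  'a' x 2 => "a2"
  'c' x 1 => "c1"
Compressed: "c1a2c1a2c1"
Compressed length: 10

10


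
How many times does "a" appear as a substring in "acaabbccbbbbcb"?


Searching for "a" in "acaabbccbbbbcb"
Scanning each position:
  Position 0: "a" => MATCH
  Position 1: "c" => no
  Position 2: "a" => MATCH
  Position 3: "a" => MATCH
  Position 4: "b" => no
  Position 5: "b" => no
  Position 6: "c" => no
  Position 7: "c" => no
  Position 8: "b" => no
  Position 9: "b" => no
  Position 10: "b" => no
  Position 11: "b" => no
  Position 12: "c" => no
  Position 13: "b" => no
Total occurrences: 3

3


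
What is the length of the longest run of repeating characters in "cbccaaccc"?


Input: "cbccaaccc"
Scanning for longest run:
  Position 1 ('b'): new char, reset run to 1
  Position 2 ('c'): new char, reset run to 1
  Position 3 ('c'): continues run of 'c', length=2
  Position 4 ('a'): new char, reset run to 1
  Position 5 ('a'): continues run of 'a', length=2
  Position 6 ('c'): new char, reset run to 1
  Position 7 ('c'): continues run of 'c', length=2
  Position 8 ('c'): continues run of 'c', length=3
Longest run: 'c' with length 3

3


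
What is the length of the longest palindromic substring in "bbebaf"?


Input: "bbebaf"
Checking substrings for palindromes:
  [1:4] "beb" (len 3) => palindrome
  [0:2] "bb" (len 2) => palindrome
Longest palindromic substring: "beb" with length 3

3


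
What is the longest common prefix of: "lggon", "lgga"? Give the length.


Words: lggon, lgga
  Position 0: all 'l' => match
  Position 1: all 'g' => match
  Position 2: all 'g' => match
  Position 3: ('o', 'a') => mismatch, stop
LCP = "lgg" (length 3)

3


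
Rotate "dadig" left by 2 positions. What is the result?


Input: "dadig", rotate left by 2
First 2 characters: "da"
Remaining characters: "dig"
Concatenate remaining + first: "dig" + "da" = "digda"

digda


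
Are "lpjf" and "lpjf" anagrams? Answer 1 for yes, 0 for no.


Strings: "lpjf", "lpjf"
Sorted first:  fjlp
Sorted second: fjlp
Sorted forms match => anagrams

1


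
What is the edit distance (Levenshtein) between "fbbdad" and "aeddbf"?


Computing edit distance: "fbbdad" -> "aeddbf"
DP table:
           a    e    d    d    b    f
      0    1    2    3    4    5    6
  f   1    1    2    3    4    5    5
  b   2    2    2    3    4    4    5
  b   3    3    3    3    4    4    5
  d   4    4    4    3    3    4    5
  a   5    4    5    4    4    4    5
  d   6    5    5    5    4    5    5
Edit distance = dp[6][6] = 5

5


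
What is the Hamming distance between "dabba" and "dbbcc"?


Comparing "dabba" and "dbbcc" position by position:
  Position 0: 'd' vs 'd' => same
  Position 1: 'a' vs 'b' => differ
  Position 2: 'b' vs 'b' => same
  Position 3: 'b' vs 'c' => differ
  Position 4: 'a' vs 'c' => differ
Total differences (Hamming distance): 3

3


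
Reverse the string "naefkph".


Input: naefkph
Reading characters right to left:
  Position 6: 'h'
  Position 5: 'p'
  Position 4: 'k'
  Position 3: 'f'
  Position 2: 'e'
  Position 1: 'a'
  Position 0: 'n'
Reversed: hpkfean

hpkfean


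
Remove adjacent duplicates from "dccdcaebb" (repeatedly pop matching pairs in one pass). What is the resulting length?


Input: dccdcaebb
Stack-based adjacent duplicate removal:
  Read 'd': push. Stack: d
  Read 'c': push. Stack: dc
  Read 'c': matches stack top 'c' => pop. Stack: d
  Read 'd': matches stack top 'd' => pop. Stack: (empty)
  Read 'c': push. Stack: c
  Read 'a': push. Stack: ca
  Read 'e': push. Stack: cae
  Read 'b': push. Stack: caeb
  Read 'b': matches stack top 'b' => pop. Stack: cae
Final stack: "cae" (length 3)

3


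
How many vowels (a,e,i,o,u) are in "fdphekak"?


Input: fdphekak
Checking each character:
  'f' at position 0: consonant
  'd' at position 1: consonant
  'p' at position 2: consonant
  'h' at position 3: consonant
  'e' at position 4: vowel (running total: 1)
  'k' at position 5: consonant
  'a' at position 6: vowel (running total: 2)
  'k' at position 7: consonant
Total vowels: 2

2


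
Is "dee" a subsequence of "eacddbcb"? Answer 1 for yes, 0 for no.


Check if "dee" is a subsequence of "eacddbcb"
Greedy scan:
  Position 0 ('e'): no match needed
  Position 1 ('a'): no match needed
  Position 2 ('c'): no match needed
  Position 3 ('d'): matches sub[0] = 'd'
  Position 4 ('d'): no match needed
  Position 5 ('b'): no match needed
  Position 6 ('c'): no match needed
  Position 7 ('b'): no match needed
Only matched 1/3 characters => not a subsequence

0


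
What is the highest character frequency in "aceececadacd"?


Input: aceececadacd
Character counts:
  'a': 3
  'c': 4
  'd': 2
  'e': 3
Maximum frequency: 4

4


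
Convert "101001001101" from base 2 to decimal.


Input: "101001001101" in base 2
Positional expansion:
  Digit '1' (value 1) x 2^11 = 2048
  Digit '0' (value 0) x 2^10 = 0
  Digit '1' (value 1) x 2^9 = 512
  Digit '0' (value 0) x 2^8 = 0
  Digit '0' (value 0) x 2^7 = 0
  Digit '1' (value 1) x 2^6 = 64
  Digit '0' (value 0) x 2^5 = 0
  Digit '0' (value 0) x 2^4 = 0
  Digit '1' (value 1) x 2^3 = 8
  Digit '1' (value 1) x 2^2 = 4
  Digit '0' (value 0) x 2^1 = 0
  Digit '1' (value 1) x 2^0 = 1
Sum = 2637

2637


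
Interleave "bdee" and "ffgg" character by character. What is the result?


Interleaving "bdee" and "ffgg":
  Position 0: 'b' from first, 'f' from second => "bf"
  Position 1: 'd' from first, 'f' from second => "df"
  Position 2: 'e' from first, 'g' from second => "eg"
  Position 3: 'e' from first, 'g' from second => "eg"
Result: bfdfegeg

bfdfegeg


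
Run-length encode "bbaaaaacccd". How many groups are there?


Input: bbaaaaacccd
Scanning for consecutive runs:
  Group 1: 'b' x 2 (positions 0-1)
  Group 2: 'a' x 5 (positions 2-6)
  Group 3: 'c' x 3 (positions 7-9)
  Group 4: 'd' x 1 (positions 10-10)
Total groups: 4

4


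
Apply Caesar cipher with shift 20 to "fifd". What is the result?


Caesar cipher: shift "fifd" by 20
  'f' (pos 5) + 20 = pos 25 = 'z'
  'i' (pos 8) + 20 = pos 2 = 'c'
  'f' (pos 5) + 20 = pos 25 = 'z'
  'd' (pos 3) + 20 = pos 23 = 'x'
Result: zczx

zczx


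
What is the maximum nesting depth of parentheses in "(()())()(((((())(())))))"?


Input: "(()())()(((((())(())))))"
Tracking depth:
  Position 0 '(': depth becomes 1
  Position 1 '(': depth becomes 2
  Position 2 ')': depth becomes 1
  Position 3 '(': depth becomes 2
  Position 4 ')': depth becomes 1
  Position 5 ')': depth becomes 0
  Position 6 '(': depth becomes 1
  Position 7 ')': depth becomes 0
  Position 8 '(': depth becomes 1
  Position 9 '(': depth becomes 2
  Position 10 '(': depth becomes 3
  Position 11 '(': depth becomes 4
  Position 12 '(': depth becomes 5
  Position 13 '(': depth becomes 6
  Position 14 ')': depth becomes 5
  Position 15 ')': depth becomes 4
  Position 16 '(': depth becomes 5
  Position 17 '(': depth becomes 6
  Position 18 ')': depth becomes 5
  Position 19 ')': depth becomes 4
  Position 20 ')': depth becomes 3
  Position 21 ')': depth becomes 2
  Position 22 ')': depth becomes 1
  Position 23 ')': depth becomes 0
Maximum depth reached: 6

6


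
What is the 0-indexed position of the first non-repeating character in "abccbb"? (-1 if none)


Input: abccbb
Character frequencies:
  'a': 1
  'b': 3
  'c': 2
Scanning left to right for freq == 1:
  Position 0 ('a'): unique! => answer = 0

0


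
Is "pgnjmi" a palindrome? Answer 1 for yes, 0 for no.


Input: pgnjmi
Reversed: imjngp
  Compare pos 0 ('p') with pos 5 ('i'): MISMATCH
  Compare pos 1 ('g') with pos 4 ('m'): MISMATCH
  Compare pos 2 ('n') with pos 3 ('j'): MISMATCH
Result: not a palindrome

0


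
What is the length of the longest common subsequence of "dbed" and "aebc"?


LCS of "dbed" and "aebc"
DP table:
           a    e    b    c
      0    0    0    0    0
  d   0    0    0    0    0
  b   0    0    0    1    1
  e   0    0    1    1    1
  d   0    0    1    1    1
LCS length = dp[4][4] = 1

1


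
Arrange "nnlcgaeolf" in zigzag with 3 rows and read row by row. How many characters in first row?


Zigzag "nnlcgaeolf" into 3 rows:
Placing characters:
  'n' => row 0
  'n' => row 1
  'l' => row 2
  'c' => row 1
  'g' => row 0
  'a' => row 1
  'e' => row 2
  'o' => row 1
  'l' => row 0
  'f' => row 1
Rows:
  Row 0: "ngl"
  Row 1: "ncaof"
  Row 2: "le"
First row length: 3

3


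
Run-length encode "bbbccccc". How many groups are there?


Input: bbbccccc
Scanning for consecutive runs:
  Group 1: 'b' x 3 (positions 0-2)
  Group 2: 'c' x 5 (positions 3-7)
Total groups: 2

2


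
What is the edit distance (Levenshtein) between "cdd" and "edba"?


Computing edit distance: "cdd" -> "edba"
DP table:
           e    d    b    a
      0    1    2    3    4
  c   1    1    2    3    4
  d   2    2    1    2    3
  d   3    3    2    2    3
Edit distance = dp[3][4] = 3

3


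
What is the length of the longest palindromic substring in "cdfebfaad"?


Input: "cdfebfaad"
Checking substrings for palindromes:
  [6:8] "aa" (len 2) => palindrome
Longest palindromic substring: "aa" with length 2

2


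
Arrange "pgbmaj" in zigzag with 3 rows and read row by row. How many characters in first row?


Zigzag "pgbmaj" into 3 rows:
Placing characters:
  'p' => row 0
  'g' => row 1
  'b' => row 2
  'm' => row 1
  'a' => row 0
  'j' => row 1
Rows:
  Row 0: "pa"
  Row 1: "gmj"
  Row 2: "b"
First row length: 2

2


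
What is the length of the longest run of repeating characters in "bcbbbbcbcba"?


Input: "bcbbbbcbcba"
Scanning for longest run:
  Position 1 ('c'): new char, reset run to 1
  Position 2 ('b'): new char, reset run to 1
  Position 3 ('b'): continues run of 'b', length=2
  Position 4 ('b'): continues run of 'b', length=3
  Position 5 ('b'): continues run of 'b', length=4
  Position 6 ('c'): new char, reset run to 1
  Position 7 ('b'): new char, reset run to 1
  Position 8 ('c'): new char, reset run to 1
  Position 9 ('b'): new char, reset run to 1
  Position 10 ('a'): new char, reset run to 1
Longest run: 'b' with length 4

4


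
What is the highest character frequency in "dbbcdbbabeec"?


Input: dbbcdbbabeec
Character counts:
  'a': 1
  'b': 5
  'c': 2
  'd': 2
  'e': 2
Maximum frequency: 5

5


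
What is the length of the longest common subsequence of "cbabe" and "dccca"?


LCS of "cbabe" and "dccca"
DP table:
           d    c    c    c    a
      0    0    0    0    0    0
  c   0    0    1    1    1    1
  b   0    0    1    1    1    1
  a   0    0    1    1    1    2
  b   0    0    1    1    1    2
  e   0    0    1    1    1    2
LCS length = dp[5][5] = 2

2


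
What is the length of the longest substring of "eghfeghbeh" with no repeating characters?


Input: "eghfeghbeh"
Sliding window (track last position of each char):
  Position 0 ('e'): window [0,0] length 1 -- new best
  Position 1 ('g'): window [0,1] length 2 -- new best
  Position 2 ('h'): window [0,2] length 3 -- new best
  Position 3 ('f'): window [0,3] length 4 -- new best
  Position 4 ('e'): repeat (last at 0), move window start to 1
  Position 4 ('e'): window [1,4] length 4
  Position 5 ('g'): repeat (last at 1), move window start to 2
  Position 5 ('g'): window [2,5] length 4
  Position 6 ('h'): repeat (last at 2), move window start to 3
  Position 6 ('h'): window [3,6] length 4
  Position 7 ('b'): window [3,7] length 5 -- new best
  Position 8 ('e'): repeat (last at 4), move window start to 5
  Position 8 ('e'): window [5,8] length 4
  Position 9 ('h'): repeat (last at 6), move window start to 7
  Position 9 ('h'): window [7,9] length 3
Longest substring with no repeats: "feghb" with length 5

5


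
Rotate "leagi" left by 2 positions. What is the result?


Input: "leagi", rotate left by 2
First 2 characters: "le"
Remaining characters: "agi"
Concatenate remaining + first: "agi" + "le" = "agile"

agile


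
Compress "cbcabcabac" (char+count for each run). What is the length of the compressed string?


Input: cbcabcabac
Runs:
  'c' x 1 => "c1"
  'b' x 1 => "b1"
  'c' x 1 => "c1"
  'a' x 1 => "a1"
  'b' x 1 => "b1"
  'c' x 1 => "c1"
  'a' x 1 => "a1"
  'b' x 1 => "b1"
  'a' x 1 => "a1"
  'c' x 1 => "c1"
Compressed: "c1b1c1a1b1c1a1b1a1c1"
Compressed length: 20

20


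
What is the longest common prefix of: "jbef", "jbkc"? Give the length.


Words: jbef, jbkc
  Position 0: all 'j' => match
  Position 1: all 'b' => match
  Position 2: ('e', 'k') => mismatch, stop
LCP = "jb" (length 2)

2


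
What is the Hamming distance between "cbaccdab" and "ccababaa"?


Comparing "cbaccdab" and "ccababaa" position by position:
  Position 0: 'c' vs 'c' => same
  Position 1: 'b' vs 'c' => differ
  Position 2: 'a' vs 'a' => same
  Position 3: 'c' vs 'b' => differ
  Position 4: 'c' vs 'a' => differ
  Position 5: 'd' vs 'b' => differ
  Position 6: 'a' vs 'a' => same
  Position 7: 'b' vs 'a' => differ
Total differences (Hamming distance): 5

5


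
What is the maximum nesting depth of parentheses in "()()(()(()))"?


Input: "()()(()(()))"
Tracking depth:
  Position 0 '(': depth becomes 1
  Position 1 ')': depth becomes 0
  Position 2 '(': depth becomes 1
  Position 3 ')': depth becomes 0
  Position 4 '(': depth becomes 1
  Position 5 '(': depth becomes 2
  Position 6 ')': depth becomes 1
  Position 7 '(': depth becomes 2
  Position 8 '(': depth becomes 3
  Position 9 ')': depth becomes 2
  Position 10 ')': depth becomes 1
  Position 11 ')': depth becomes 0
Maximum depth reached: 3

3


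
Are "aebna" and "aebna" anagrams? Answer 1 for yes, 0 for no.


Strings: "aebna", "aebna"
Sorted first:  aaben
Sorted second: aaben
Sorted forms match => anagrams

1


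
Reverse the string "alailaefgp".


Input: alailaefgp
Reading characters right to left:
  Position 9: 'p'
  Position 8: 'g'
  Position 7: 'f'
  Position 6: 'e'
  Position 5: 'a'
  Position 4: 'l'
  Position 3: 'i'
  Position 2: 'a'
  Position 1: 'l'
  Position 0: 'a'
Reversed: pgfealiala

pgfealiala


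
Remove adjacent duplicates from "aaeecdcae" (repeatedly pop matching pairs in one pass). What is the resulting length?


Input: aaeecdcae
Stack-based adjacent duplicate removal:
  Read 'a': push. Stack: a
  Read 'a': matches stack top 'a' => pop. Stack: (empty)
  Read 'e': push. Stack: e
  Read 'e': matches stack top 'e' => pop. Stack: (empty)
  Read 'c': push. Stack: c
  Read 'd': push. Stack: cd
  Read 'c': push. Stack: cdc
  Read 'a': push. Stack: cdca
  Read 'e': push. Stack: cdcae
Final stack: "cdcae" (length 5)

5


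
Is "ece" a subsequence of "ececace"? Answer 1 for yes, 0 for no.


Check if "ece" is a subsequence of "ececace"
Greedy scan:
  Position 0 ('e'): matches sub[0] = 'e'
  Position 1 ('c'): matches sub[1] = 'c'
  Position 2 ('e'): matches sub[2] = 'e'
  Position 3 ('c'): no match needed
  Position 4 ('a'): no match needed
  Position 5 ('c'): no match needed
  Position 6 ('e'): no match needed
All 3 characters matched => is a subsequence

1


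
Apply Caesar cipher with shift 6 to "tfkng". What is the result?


Caesar cipher: shift "tfkng" by 6
  't' (pos 19) + 6 = pos 25 = 'z'
  'f' (pos 5) + 6 = pos 11 = 'l'
  'k' (pos 10) + 6 = pos 16 = 'q'
  'n' (pos 13) + 6 = pos 19 = 't'
  'g' (pos 6) + 6 = pos 12 = 'm'
Result: zlqtm

zlqtm


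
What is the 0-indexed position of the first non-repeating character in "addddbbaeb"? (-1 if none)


Input: addddbbaeb
Character frequencies:
  'a': 2
  'b': 3
  'd': 4
  'e': 1
Scanning left to right for freq == 1:
  Position 0 ('a'): freq=2, skip
  Position 1 ('d'): freq=4, skip
  Position 2 ('d'): freq=4, skip
  Position 3 ('d'): freq=4, skip
  Position 4 ('d'): freq=4, skip
  Position 5 ('b'): freq=3, skip
  Position 6 ('b'): freq=3, skip
  Position 7 ('a'): freq=2, skip
  Position 8 ('e'): unique! => answer = 8

8


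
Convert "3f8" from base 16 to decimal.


Input: "3f8" in base 16
Positional expansion:
  Digit '3' (value 3) x 16^2 = 768
  Digit 'f' (value 15) x 16^1 = 240
  Digit '8' (value 8) x 16^0 = 8
Sum = 1016

1016


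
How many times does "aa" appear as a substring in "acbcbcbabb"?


Searching for "aa" in "acbcbcbabb"
Scanning each position:
  Position 0: "ac" => no
  Position 1: "cb" => no
  Position 2: "bc" => no
  Position 3: "cb" => no
  Position 4: "bc" => no
  Position 5: "cb" => no
  Position 6: "ba" => no
  Position 7: "ab" => no
  Position 8: "bb" => no
Total occurrences: 0

0


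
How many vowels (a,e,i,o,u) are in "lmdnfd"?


Input: lmdnfd
Checking each character:
  'l' at position 0: consonant
  'm' at position 1: consonant
  'd' at position 2: consonant
  'n' at position 3: consonant
  'f' at position 4: consonant
  'd' at position 5: consonant
Total vowels: 0

0


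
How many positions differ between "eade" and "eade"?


Comparing "eade" and "eade" position by position:
  Position 0: 'e' vs 'e' => same
  Position 1: 'a' vs 'a' => same
  Position 2: 'd' vs 'd' => same
  Position 3: 'e' vs 'e' => same
Positions that differ: 0

0


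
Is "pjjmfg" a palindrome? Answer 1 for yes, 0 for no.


Input: pjjmfg
Reversed: gfmjjp
  Compare pos 0 ('p') with pos 5 ('g'): MISMATCH
  Compare pos 1 ('j') with pos 4 ('f'): MISMATCH
  Compare pos 2 ('j') with pos 3 ('m'): MISMATCH
Result: not a palindrome

0


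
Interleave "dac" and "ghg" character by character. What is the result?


Interleaving "dac" and "ghg":
  Position 0: 'd' from first, 'g' from second => "dg"
  Position 1: 'a' from first, 'h' from second => "ah"
  Position 2: 'c' from first, 'g' from second => "cg"
Result: dgahcg

dgahcg


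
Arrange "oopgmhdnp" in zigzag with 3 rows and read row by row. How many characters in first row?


Zigzag "oopgmhdnp" into 3 rows:
Placing characters:
  'o' => row 0
  'o' => row 1
  'p' => row 2
  'g' => row 1
  'm' => row 0
  'h' => row 1
  'd' => row 2
  'n' => row 1
  'p' => row 0
Rows:
  Row 0: "omp"
  Row 1: "oghn"
  Row 2: "pd"
First row length: 3

3


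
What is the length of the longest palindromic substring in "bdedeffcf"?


Input: "bdedeffcf"
Checking substrings for palindromes:
  [1:4] "ded" (len 3) => palindrome
  [2:5] "ede" (len 3) => palindrome
  [6:9] "fcf" (len 3) => palindrome
  [5:7] "ff" (len 2) => palindrome
Longest palindromic substring: "ded" with length 3

3


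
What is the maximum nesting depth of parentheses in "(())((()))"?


Input: "(())((()))"
Tracking depth:
  Position 0 '(': depth becomes 1
  Position 1 '(': depth becomes 2
  Position 2 ')': depth becomes 1
  Position 3 ')': depth becomes 0
  Position 4 '(': depth becomes 1
  Position 5 '(': depth becomes 2
  Position 6 '(': depth becomes 3
  Position 7 ')': depth becomes 2
  Position 8 ')': depth becomes 1
  Position 9 ')': depth becomes 0
Maximum depth reached: 3

3


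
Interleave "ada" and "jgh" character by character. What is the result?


Interleaving "ada" and "jgh":
  Position 0: 'a' from first, 'j' from second => "aj"
  Position 1: 'd' from first, 'g' from second => "dg"
  Position 2: 'a' from first, 'h' from second => "ah"
Result: ajdgah

ajdgah


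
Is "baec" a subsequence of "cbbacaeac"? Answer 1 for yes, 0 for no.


Check if "baec" is a subsequence of "cbbacaeac"
Greedy scan:
  Position 0 ('c'): no match needed
  Position 1 ('b'): matches sub[0] = 'b'
  Position 2 ('b'): no match needed
  Position 3 ('a'): matches sub[1] = 'a'
  Position 4 ('c'): no match needed
  Position 5 ('a'): no match needed
  Position 6 ('e'): matches sub[2] = 'e'
  Position 7 ('a'): no match needed
  Position 8 ('c'): matches sub[3] = 'c'
All 4 characters matched => is a subsequence

1


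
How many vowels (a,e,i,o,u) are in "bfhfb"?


Input: bfhfb
Checking each character:
  'b' at position 0: consonant
  'f' at position 1: consonant
  'h' at position 2: consonant
  'f' at position 3: consonant
  'b' at position 4: consonant
Total vowels: 0

0
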